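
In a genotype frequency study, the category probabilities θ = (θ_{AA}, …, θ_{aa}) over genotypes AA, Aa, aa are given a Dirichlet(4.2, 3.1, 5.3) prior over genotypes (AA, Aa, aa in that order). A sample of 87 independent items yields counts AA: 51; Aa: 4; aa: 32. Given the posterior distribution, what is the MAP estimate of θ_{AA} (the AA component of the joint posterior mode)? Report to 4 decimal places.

The Dirichlet prior is conjugate to the Multinomial likelihood: each posterior αⱼ = prior αⱼ + observed count nⱼ.
Posterior concentration: (55.2, 7.1, 37.3), total = 99.6.
Joint mode component: (α_{AA}−1)/(Σα−K) = 54.2/96.6 = 0.5611.

0.5611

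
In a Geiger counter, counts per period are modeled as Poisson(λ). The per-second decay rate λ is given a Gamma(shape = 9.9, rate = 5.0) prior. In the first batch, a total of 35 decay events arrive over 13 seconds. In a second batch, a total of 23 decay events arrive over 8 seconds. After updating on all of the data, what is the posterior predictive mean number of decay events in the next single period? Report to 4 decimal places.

2.6115

With a Gamma(shape α, rate β) prior, the Poisson likelihood is conjugate: the posterior is Gamma(α + ΣXᵢ, β + n).
After batch 1: Gamma(α+S, β+n) = Gamma(9.9+35, 5.0+13) = Gamma(44.9, 18.0).
After batch 2: Gamma(α+S, β+n) = Gamma(44.9+23, 18.0+8) = Gamma(67.9, 26.0).
The predictive distribution for one future period is NegBinom with mean α/β = 2.6115.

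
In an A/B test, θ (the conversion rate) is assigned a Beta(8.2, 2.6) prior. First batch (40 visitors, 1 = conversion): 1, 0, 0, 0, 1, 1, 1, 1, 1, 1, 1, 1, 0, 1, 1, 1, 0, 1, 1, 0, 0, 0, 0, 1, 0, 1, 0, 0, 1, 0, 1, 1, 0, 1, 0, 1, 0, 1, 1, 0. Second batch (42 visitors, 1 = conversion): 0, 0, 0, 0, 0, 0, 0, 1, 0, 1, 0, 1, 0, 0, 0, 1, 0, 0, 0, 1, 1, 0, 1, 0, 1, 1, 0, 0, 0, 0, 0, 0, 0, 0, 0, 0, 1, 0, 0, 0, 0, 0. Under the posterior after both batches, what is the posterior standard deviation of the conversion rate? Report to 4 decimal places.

The Beta prior is conjugate to a Binomial/Bernoulli likelihood; the update adds successes to α and failures to β.
After batch 1: Beta(8.2+23, 2.6+17) = Beta(31.2, 19.6).
After batch 2: Beta(31.2+10, 19.6+32) = Beta(41.2, 51.6).
Var = αβ/((α+β)²(α+β+1)) = 41.2·51.6/(92.8²·93.8) = 0.00263177; SD = √0.00263177 = 0.0513.

0.0513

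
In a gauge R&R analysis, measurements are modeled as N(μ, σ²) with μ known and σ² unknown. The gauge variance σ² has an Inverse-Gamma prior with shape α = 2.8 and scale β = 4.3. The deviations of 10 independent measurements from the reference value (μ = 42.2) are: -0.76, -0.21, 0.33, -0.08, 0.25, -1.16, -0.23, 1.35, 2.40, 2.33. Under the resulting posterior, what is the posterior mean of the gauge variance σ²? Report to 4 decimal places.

With known mean μ and an Inverse-Gamma(α, β) prior on σ², the Normal likelihood is conjugate: posterior is Inv-Gamma(α + n/2, β + Σ(xᵢ−μ)²/2).
Σ(xᵢ−μ)² = (-0.76)² + (-0.21)² + (0.33)² + (-0.08)² + (0.25)² + (-1.16)² + (-0.23)² + (1.35)² + (2.40)² + (2.33)² = 15.2094.
Posterior: Inv-Gamma(2.8 + 10/2, 4.3 + 15.2094/2) = Inv-Gamma(7.80, 11.90470).
E[σ²|data] = β/(α−1) = 11.90470/6.80 = 1.7507.

1.7507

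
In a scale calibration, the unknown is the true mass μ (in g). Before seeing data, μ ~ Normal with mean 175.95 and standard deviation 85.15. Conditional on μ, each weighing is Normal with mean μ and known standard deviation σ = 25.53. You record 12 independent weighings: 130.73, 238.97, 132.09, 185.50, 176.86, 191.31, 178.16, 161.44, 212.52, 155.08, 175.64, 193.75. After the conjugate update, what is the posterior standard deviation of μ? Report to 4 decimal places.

7.3424

For Normal data with known variance σ², a Normal(μ₀, σ₀²) prior on μ is conjugate. Posterior precision = 1/σ₀² + n/σ²; posterior mean is the precision-weighted average of μ₀ and x̄.
σ₀² = 85.15² = 7250.5225, σ² = 25.53² = 651.7809; σ² + n·σ₀² = 651.7809 + 12·7250.5225 = 87658.0509.
Posterior precision = 1/σ₀² + n/σ² = 1/7250.5225 + 12/651.7809 = (σ² + n·σ₀²)/(σ₀²σ²) = 87658.0509/(7250.5225·651.7809); posterior variance σₙ² = σ₀²σ²/(σ² + n·σ₀²) = 7250.5225·651.7809/87658.0509 = 53.911216.
Posterior SD = √σₙ² = √(7250.5225·651.7809/87658.0509) = 7.3424.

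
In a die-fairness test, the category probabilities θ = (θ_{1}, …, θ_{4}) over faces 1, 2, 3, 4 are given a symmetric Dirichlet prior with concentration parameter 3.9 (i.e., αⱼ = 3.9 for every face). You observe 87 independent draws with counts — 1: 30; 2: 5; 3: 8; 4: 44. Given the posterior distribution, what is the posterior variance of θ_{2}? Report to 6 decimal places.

The Dirichlet prior is conjugate to the Multinomial likelihood: each posterior αⱼ = prior αⱼ + observed count nⱼ.
Posterior concentration: (33.9, 8.9, 11.9, 47.9), total = 102.6.
Var[θ_j] = α_j(Σα−α_j)/((Σα)²(Σα+1)) = 8.9·93.7/(102.6²·103.6) = 0.000765.

0.000765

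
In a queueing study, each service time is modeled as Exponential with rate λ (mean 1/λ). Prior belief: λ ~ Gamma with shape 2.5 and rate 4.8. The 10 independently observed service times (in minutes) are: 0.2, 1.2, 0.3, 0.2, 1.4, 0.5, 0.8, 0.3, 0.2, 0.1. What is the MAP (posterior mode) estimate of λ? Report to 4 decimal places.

1.1500

With a Gamma(shape α, rate β) prior on the exponential rate λ, the posterior after n observations with total T = Σxᵢ is Gamma(α+n, β+T).
Sum of observations T = 5.2 minutes; n = 10.
Posterior: Gamma(2.5+10, 4.8+5.2) = Gamma(12.5, 10.0).
Mode = (α−1)/β = 1.1500.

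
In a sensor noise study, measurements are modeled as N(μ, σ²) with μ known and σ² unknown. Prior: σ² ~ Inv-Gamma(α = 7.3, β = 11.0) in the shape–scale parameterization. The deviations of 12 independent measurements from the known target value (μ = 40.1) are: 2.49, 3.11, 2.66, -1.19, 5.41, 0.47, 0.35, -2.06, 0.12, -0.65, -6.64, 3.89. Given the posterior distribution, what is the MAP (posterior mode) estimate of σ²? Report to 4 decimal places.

With known mean μ and an Inverse-Gamma(α, β) prior on σ², the Normal likelihood is conjugate: posterior is Inv-Gamma(α + n/2, β + Σ(xᵢ−μ)²/2).
Σ(xᵢ−μ)² = (2.49)² + (3.11)² + (2.66)² + (-1.19)² + (5.41)² + (0.47)² + (0.35)² + (-2.06)² + (0.12)² + (-0.65)² + (-6.64)² + (3.89)² = 117.8776.
Posterior: Inv-Gamma(7.3 + 12/2, 11.0 + 117.8776/2) = Inv-Gamma(13.30, 69.93880).
Mode = β/(α+1) = 69.93880/14.30 = 4.8908.

4.8908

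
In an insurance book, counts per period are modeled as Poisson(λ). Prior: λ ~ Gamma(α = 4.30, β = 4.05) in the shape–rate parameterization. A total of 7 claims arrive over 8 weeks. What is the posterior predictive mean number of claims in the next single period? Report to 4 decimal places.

0.9378

With a Gamma(shape α, rate β) prior, the Poisson likelihood is conjugate: the posterior is Gamma(α + ΣXᵢ, β + n).
Posterior: Gamma(α+S, β+n) = Gamma(4.30+7, 4.05+8) = Gamma(11.30, 12.05).
The predictive distribution for one future period is NegBinom with mean α/β = 0.9378.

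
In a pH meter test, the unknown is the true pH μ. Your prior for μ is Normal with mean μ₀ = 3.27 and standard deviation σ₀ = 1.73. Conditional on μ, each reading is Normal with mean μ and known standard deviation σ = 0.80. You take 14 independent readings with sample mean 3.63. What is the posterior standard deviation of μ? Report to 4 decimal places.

For Normal data with known variance σ², a Normal(μ₀, σ₀²) prior on μ is conjugate. Posterior precision = 1/σ₀² + n/σ²; posterior mean is the precision-weighted average of μ₀ and x̄.
σ₀² = 1.73² = 2.9929, σ² = 0.80² = 0.64; σ² + n·σ₀² = 0.64 + 14·2.9929 = 42.5406.
Posterior precision = 1/σ₀² + n/σ² = 1/2.9929 + 14/0.64 = (σ² + n·σ₀²)/(σ₀²σ²) = 42.5406/(2.9929·0.64); posterior variance σₙ² = σ₀²σ²/(σ² + n·σ₀²) = 2.9929·0.64/42.5406 = 0.045027.
Posterior SD = √σₙ² = √(2.9929·0.64/42.5406) = 0.2122.

0.2122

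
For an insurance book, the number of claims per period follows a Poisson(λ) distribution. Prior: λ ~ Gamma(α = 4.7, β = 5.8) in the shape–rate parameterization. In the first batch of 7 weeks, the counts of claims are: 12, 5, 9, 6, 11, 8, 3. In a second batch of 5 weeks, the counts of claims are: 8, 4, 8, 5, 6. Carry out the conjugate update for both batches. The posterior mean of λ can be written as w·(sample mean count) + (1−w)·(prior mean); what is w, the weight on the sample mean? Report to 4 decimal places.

With a Gamma(shape α, rate β) prior, the Poisson likelihood is conjugate: the posterior is Gamma(α + ΣXᵢ, β + n).
Total number of weeks: n = 7 + 5 = 12.
Posterior mean = (α₀+S)/(β₀+n) = [n/(β₀+n)]·(S/n) + [β₀/(β₀+n)]·(α₀/β₀), so only n and β₀ enter the weight.
Weight on data w = n/(β₀+n) = 12/(5.8+12) = 12/17.8 = 0.6742.

0.6742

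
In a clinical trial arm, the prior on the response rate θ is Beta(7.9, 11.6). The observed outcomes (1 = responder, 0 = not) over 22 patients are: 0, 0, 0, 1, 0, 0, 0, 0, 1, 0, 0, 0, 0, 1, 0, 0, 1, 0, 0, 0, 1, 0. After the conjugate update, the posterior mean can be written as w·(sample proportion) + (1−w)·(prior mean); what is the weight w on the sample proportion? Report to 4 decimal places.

0.5301

The Beta prior is conjugate to a Binomial/Bernoulli likelihood; the update adds successes to α and failures to β.
Posterior mean = (α₀+k)/(α₀+β₀+n) = [n/(α₀+β₀+n)]·(k/n) + [(α₀+β₀)/(α₀+β₀+n)]·α₀/(α₀+β₀), so only n and the prior enter the weight.
The weight on the data is w = n/(α₀+β₀+n) = 22/(7.9+11.6+22) = 22/41.5 = 0.5301.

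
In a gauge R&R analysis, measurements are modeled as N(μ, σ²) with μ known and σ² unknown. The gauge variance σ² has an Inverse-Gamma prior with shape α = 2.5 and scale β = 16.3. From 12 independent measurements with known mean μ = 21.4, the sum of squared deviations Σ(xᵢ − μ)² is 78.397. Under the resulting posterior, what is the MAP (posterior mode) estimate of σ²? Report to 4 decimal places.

5.8419

With known mean μ and an Inverse-Gamma(α, β) prior on σ², the Normal likelihood is conjugate: posterior is Inv-Gamma(α + n/2, β + Σ(xᵢ−μ)²/2).
Posterior: Inv-Gamma(2.5 + 12/2, 16.3 + 78.397/2) = Inv-Gamma(8.50, 55.4985).
Mode = β/(α+1) = 55.4985/9.50 = 5.8419.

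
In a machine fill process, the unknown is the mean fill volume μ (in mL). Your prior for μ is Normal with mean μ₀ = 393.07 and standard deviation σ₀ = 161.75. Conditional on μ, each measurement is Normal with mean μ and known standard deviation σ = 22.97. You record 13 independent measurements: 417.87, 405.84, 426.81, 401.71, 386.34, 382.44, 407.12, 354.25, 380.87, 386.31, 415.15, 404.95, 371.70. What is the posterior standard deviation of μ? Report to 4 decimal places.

For Normal data with known variance σ², a Normal(μ₀, σ₀²) prior on μ is conjugate. Posterior precision = 1/σ₀² + n/σ²; posterior mean is the precision-weighted average of μ₀ and x̄.
σ₀² = 161.75² = 26163.0625, σ² = 22.97² = 527.6209; σ² + n·σ₀² = 527.6209 + 13·26163.0625 = 340647.4334.
Posterior precision = 1/σ₀² + n/σ² = 1/26163.0625 + 13/527.6209 = (σ² + n·σ₀²)/(σ₀²σ²) = 340647.4334/(26163.0625·527.6209); posterior variance σₙ² = σ₀²σ²/(σ² + n·σ₀²) = 26163.0625·527.6209/340647.4334 = 40.523360.
Posterior SD = √σₙ² = √(26163.0625·527.6209/340647.4334) = 6.3658.

6.3658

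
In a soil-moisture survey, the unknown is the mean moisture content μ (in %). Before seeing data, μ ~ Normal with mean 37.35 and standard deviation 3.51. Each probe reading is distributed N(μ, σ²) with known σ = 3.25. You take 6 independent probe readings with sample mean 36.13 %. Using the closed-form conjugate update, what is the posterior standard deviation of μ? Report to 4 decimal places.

For Normal data with known variance σ², a Normal(μ₀, σ₀²) prior on μ is conjugate. Posterior precision = 1/σ₀² + n/σ²; posterior mean is the precision-weighted average of μ₀ and x̄.
σ₀² = 3.51² = 12.3201, σ² = 3.25² = 10.5625; σ² + n·σ₀² = 10.5625 + 6·12.3201 = 84.4831.
Posterior precision = 1/σ₀² + n/σ² = 1/12.3201 + 6/10.5625 = (σ² + n·σ₀²)/(σ₀²σ²) = 84.4831/(12.3201·10.5625); posterior variance σₙ² = σ₀²σ²/(σ² + n·σ₀²) = 12.3201·10.5625/84.4831 = 1.540321.
Posterior SD = √σₙ² = √(12.3201·10.5625/84.4831) = 1.2411.

1.2411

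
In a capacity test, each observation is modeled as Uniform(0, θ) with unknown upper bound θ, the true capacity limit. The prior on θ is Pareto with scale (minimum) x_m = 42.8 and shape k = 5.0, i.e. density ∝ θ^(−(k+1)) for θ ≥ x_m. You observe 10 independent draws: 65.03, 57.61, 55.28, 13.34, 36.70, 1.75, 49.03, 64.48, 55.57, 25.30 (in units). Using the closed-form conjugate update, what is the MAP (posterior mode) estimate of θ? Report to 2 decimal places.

65.03

A Pareto(scale x_m, shape k) prior on the upper bound θ of Uniform(0, θ) is conjugate: posterior is Pareto(max(x_m, max xᵢ), k + n).
Sample maximum = 65.03; prior scale x_m = 42.8 → posterior scale = max = 65.03.
Posterior shape = 5.0 + 10 = 15.0.
The Pareto density is decreasing on [x_m, ∞), so the mode is x_m = 65.03.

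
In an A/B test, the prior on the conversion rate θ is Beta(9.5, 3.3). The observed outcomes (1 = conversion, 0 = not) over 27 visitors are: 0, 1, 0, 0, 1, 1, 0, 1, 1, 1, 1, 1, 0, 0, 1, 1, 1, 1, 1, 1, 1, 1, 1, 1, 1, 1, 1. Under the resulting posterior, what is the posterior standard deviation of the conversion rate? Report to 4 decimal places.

The Beta prior is conjugate to a Binomial/Bernoulli likelihood; the update adds successes to α and failures to β.
Posterior: Beta(α+k, β+n−k) = Beta(9.5+21, 3.3+6) = Beta(30.5, 9.3).
Var = αβ/((α+β)²(α+β+1)) = 30.5·9.3/(39.8²·40.8) = 0.00438891; SD = √0.00438891 = 0.0662.

0.0662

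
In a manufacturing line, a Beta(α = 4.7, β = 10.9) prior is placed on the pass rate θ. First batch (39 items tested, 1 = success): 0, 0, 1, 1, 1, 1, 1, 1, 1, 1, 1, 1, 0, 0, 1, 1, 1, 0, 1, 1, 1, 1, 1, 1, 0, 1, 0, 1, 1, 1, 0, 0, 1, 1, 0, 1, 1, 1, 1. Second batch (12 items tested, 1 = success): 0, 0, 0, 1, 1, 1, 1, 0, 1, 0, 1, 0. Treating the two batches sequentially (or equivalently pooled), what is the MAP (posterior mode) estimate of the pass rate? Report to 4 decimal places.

0.5991

The Beta prior is conjugate to a Binomial/Bernoulli likelihood; the update adds successes to α and failures to β.
After batch 1: Beta(4.7+29, 10.9+10) = Beta(33.7, 20.9).
After batch 2: Beta(33.7+6, 20.9+6) = Beta(39.7, 26.9).
Mode of Beta(a,b) for a,b>1 is (a−1)/(a+b−2) = 38.7/64.6 = 0.5991.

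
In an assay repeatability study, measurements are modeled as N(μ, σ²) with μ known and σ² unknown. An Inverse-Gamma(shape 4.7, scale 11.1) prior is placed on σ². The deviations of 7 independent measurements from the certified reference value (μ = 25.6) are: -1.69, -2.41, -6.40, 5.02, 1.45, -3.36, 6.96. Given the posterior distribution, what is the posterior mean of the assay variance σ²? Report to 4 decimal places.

With known mean μ and an Inverse-Gamma(α, β) prior on σ², the Normal likelihood is conjugate: posterior is Inv-Gamma(α + n/2, β + Σ(xᵢ−μ)²/2).
Σ(xᵢ−μ)² = (-1.69)² + (-2.41)² + (-6.40)² + (5.02)² + (1.45)² + (-3.36)² + (6.96)² = 136.6583.
Posterior: Inv-Gamma(4.7 + 7/2, 11.1 + 136.6583/2) = Inv-Gamma(8.20, 79.42915).
E[σ²|data] = β/(α−1) = 79.42915/7.20 = 11.0318.

11.0318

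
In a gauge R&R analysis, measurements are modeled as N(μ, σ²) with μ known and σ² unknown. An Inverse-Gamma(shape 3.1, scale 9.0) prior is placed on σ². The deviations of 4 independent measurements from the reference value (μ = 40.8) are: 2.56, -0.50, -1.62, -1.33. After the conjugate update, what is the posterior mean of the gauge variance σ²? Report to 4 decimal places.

With known mean μ and an Inverse-Gamma(α, β) prior on σ², the Normal likelihood is conjugate: posterior is Inv-Gamma(α + n/2, β + Σ(xᵢ−μ)²/2).
Σ(xᵢ−μ)² = (2.56)² + (-0.50)² + (-1.62)² + (-1.33)² = 11.1969.
Posterior: Inv-Gamma(3.1 + 4/2, 9.0 + 11.1969/2) = Inv-Gamma(5.10, 14.59845).
E[σ²|data] = β/(α−1) = 14.59845/4.10 = 3.5606.

3.5606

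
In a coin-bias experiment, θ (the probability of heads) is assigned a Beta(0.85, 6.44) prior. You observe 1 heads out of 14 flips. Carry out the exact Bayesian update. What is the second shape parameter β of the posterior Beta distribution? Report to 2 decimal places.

19.44

The Beta prior is conjugate to a Binomial/Bernoulli likelihood; the update adds successes to α and failures to β.
Posterior: Beta(α+k, β+n−k) = Beta(0.85+1, 6.44+13) = Beta(1.85, 19.44).
Posterior β = 19.44.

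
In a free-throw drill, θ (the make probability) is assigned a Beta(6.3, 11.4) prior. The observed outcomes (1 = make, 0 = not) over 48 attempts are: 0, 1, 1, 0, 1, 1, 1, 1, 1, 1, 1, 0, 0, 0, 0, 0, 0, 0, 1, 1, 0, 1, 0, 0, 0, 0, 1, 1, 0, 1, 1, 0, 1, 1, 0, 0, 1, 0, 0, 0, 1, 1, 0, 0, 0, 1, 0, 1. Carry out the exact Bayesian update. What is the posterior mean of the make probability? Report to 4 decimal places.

0.4460

The Beta prior is conjugate to a Binomial/Bernoulli likelihood; the update adds successes to α and failures to β.
Posterior: Beta(α+k, β+n−k) = Beta(6.3+23, 11.4+25) = Beta(29.3, 36.4).
Posterior mean = α/(α+β) = 29.3/65.7 = 0.4460.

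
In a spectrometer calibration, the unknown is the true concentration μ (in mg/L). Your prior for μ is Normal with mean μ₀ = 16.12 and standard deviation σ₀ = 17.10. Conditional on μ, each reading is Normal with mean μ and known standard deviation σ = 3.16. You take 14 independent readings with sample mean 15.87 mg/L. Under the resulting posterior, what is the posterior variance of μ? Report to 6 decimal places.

For Normal data with known variance σ², a Normal(μ₀, σ₀²) prior on μ is conjugate. Posterior precision = 1/σ₀² + n/σ²; posterior mean is the precision-weighted average of μ₀ and x̄.
σ₀² = 17.10² = 292.41, σ² = 3.16² = 9.9856; σ² + n·σ₀² = 9.9856 + 14·292.41 = 4103.7256.
Posterior precision = 1/σ₀² + n/σ² = 1/292.41 + 14/9.9856 = (σ² + n·σ₀²)/(σ₀²σ²) = 4103.7256/(292.41·9.9856); posterior variance σₙ² = σ₀²σ²/(σ² + n·σ₀²) = 292.41·9.9856/4103.7256 = 0.711522.

0.711522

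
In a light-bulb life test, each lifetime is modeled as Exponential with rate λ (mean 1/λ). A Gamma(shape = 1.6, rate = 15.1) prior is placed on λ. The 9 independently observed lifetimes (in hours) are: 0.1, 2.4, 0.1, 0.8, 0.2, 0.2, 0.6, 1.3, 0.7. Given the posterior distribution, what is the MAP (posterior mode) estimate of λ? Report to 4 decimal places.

With a Gamma(shape α, rate β) prior on the exponential rate λ, the posterior after n observations with total T = Σxᵢ is Gamma(α+n, β+T).
Sum of observations T = 6.4 hours; n = 9.
Posterior: Gamma(1.6+9, 15.1+6.4) = Gamma(10.6, 21.5).
Mode = (α−1)/β = 0.4465.

0.4465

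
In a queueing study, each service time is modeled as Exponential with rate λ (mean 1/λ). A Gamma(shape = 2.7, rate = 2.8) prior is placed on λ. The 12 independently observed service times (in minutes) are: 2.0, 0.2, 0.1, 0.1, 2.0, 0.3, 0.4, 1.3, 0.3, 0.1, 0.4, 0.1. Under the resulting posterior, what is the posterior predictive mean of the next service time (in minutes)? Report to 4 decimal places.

0.7372

With a Gamma(shape α, rate β) prior on the exponential rate λ, the posterior after n observations with total T = Σxᵢ is Gamma(α+n, β+T).
Sum of observations T = 7.3 minutes; n = 12.
Posterior: Gamma(2.7+12, 2.8+7.3) = Gamma(14.7, 10.1).
The predictive distribution for the next observation is Lomax; its mean is β/(α−1) = 10.1/13.7 = 0.7372.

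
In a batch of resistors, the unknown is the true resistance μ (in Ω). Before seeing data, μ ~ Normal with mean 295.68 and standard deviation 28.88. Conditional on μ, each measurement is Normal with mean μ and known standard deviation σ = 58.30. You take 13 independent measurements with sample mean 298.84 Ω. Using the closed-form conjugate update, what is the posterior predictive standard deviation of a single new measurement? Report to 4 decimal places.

For Normal data with known variance σ², a Normal(μ₀, σ₀²) prior on μ is conjugate. Posterior precision = 1/σ₀² + n/σ²; posterior mean is the precision-weighted average of μ₀ and x̄.
σ₀² = 28.88² = 834.0544, σ² = 58.30² = 3398.89; σ² + n·σ₀² = 3398.89 + 13·834.0544 = 14241.5972.
Posterior precision = 1/σ₀² + n/σ² = 1/834.0544 + 13/3398.89 = (σ² + n·σ₀²)/(σ₀²σ²) = 14241.5972/(834.0544·3398.89); posterior variance σₙ² = σ₀²σ²/(σ² + n·σ₀²) = 834.0544·3398.89/14241.5972 = 199.054862.
Predictive variance for one new observation = σₙ² + σ² = 834.0544·3398.89/14241.5972 + 3398.89 = σ²·(σ₀² + 14241.5972)/14241.5972 = 3398.89·15075.6516/14241.5972 = 3597.944862; SD = √(3398.89·15075.6516/14241.5972) = 59.9829.

59.9829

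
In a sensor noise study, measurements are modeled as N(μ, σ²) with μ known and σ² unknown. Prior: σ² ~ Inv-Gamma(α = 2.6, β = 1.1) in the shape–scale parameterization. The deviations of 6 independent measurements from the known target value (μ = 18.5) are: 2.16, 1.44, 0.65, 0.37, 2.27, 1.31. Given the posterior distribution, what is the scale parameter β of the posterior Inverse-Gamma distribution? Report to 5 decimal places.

With known mean μ and an Inverse-Gamma(α, β) prior on σ², the Normal likelihood is conjugate: posterior is Inv-Gamma(α + n/2, β + Σ(xᵢ−μ)²/2).
Σ(xᵢ−μ)² = (2.16)² + (1.44)² + (0.65)² + (0.37)² + (2.27)² + (1.31)² = 14.1676.
Posterior: Inv-Gamma(2.6 + 6/2, 1.1 + 14.1676/2) = Inv-Gamma(5.60, 8.18380).
Posterior β = 8.18380.

8.18380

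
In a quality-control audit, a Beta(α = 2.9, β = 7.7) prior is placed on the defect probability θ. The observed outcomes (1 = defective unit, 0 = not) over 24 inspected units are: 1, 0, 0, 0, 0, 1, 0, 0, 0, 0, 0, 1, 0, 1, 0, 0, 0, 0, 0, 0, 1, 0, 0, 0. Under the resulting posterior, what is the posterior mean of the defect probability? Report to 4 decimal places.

0.2283

The Beta prior is conjugate to a Binomial/Bernoulli likelihood; the update adds successes to α and failures to β.
Posterior: Beta(α+k, β+n−k) = Beta(2.9+5, 7.7+19) = Beta(7.9, 26.7).
Posterior mean = α/(α+β) = 7.9/34.6 = 0.2283.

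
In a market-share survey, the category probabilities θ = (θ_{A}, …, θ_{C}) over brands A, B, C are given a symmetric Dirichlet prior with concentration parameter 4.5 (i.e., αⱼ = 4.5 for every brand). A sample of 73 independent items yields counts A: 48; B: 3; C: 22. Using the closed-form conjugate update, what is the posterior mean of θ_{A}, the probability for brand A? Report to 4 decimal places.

0.6069

The Dirichlet prior is conjugate to the Multinomial likelihood: each posterior αⱼ = prior αⱼ + observed count nⱼ.
Posterior concentration: (52.5, 7.5, 26.5), total = 86.5.
E[θ_{A}|data] = α_{A}/Σα = 52.5/86.5 = 0.6069.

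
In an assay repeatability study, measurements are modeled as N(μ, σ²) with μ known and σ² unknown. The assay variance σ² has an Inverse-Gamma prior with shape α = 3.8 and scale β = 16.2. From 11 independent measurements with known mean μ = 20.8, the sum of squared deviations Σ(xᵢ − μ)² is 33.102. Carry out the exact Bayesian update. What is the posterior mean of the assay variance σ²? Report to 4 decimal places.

3.9459

With known mean μ and an Inverse-Gamma(α, β) prior on σ², the Normal likelihood is conjugate: posterior is Inv-Gamma(α + n/2, β + Σ(xᵢ−μ)²/2).
Posterior: Inv-Gamma(3.8 + 11/2, 16.2 + 33.102/2) = Inv-Gamma(9.30, 32.7510).
E[σ²|data] = β/(α−1) = 32.7510/8.30 = 3.9459.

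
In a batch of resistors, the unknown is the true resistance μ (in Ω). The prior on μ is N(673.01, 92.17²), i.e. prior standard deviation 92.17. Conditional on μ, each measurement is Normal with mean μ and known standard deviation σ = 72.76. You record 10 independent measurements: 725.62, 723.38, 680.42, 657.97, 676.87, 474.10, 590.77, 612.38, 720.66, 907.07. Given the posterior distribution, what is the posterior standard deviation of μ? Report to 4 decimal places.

For Normal data with known variance σ², a Normal(μ₀, σ₀²) prior on μ is conjugate. Posterior precision = 1/σ₀² + n/σ²; posterior mean is the precision-weighted average of μ₀ and x̄.
σ₀² = 92.17² = 8495.3089, σ² = 72.76² = 5294.0176; σ² + n·σ₀² = 5294.0176 + 10·8495.3089 = 90247.1066.
Posterior precision = 1/σ₀² + n/σ² = 1/8495.3089 + 10/5294.0176 = (σ² + n·σ₀²)/(σ₀²σ²) = 90247.1066/(8495.3089·5294.0176); posterior variance σₙ² = σ₀²σ²/(σ² + n·σ₀²) = 8495.3089·5294.0176/90247.1066 = 498.346335.
Posterior SD = √σₙ² = √(8495.3089·5294.0176/90247.1066) = 22.3237.

22.3237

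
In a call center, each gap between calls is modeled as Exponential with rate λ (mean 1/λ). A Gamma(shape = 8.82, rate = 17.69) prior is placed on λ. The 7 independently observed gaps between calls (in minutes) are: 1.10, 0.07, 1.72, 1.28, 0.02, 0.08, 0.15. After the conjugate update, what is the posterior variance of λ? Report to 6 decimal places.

With a Gamma(shape α, rate β) prior on the exponential rate λ, the posterior after n observations with total T = Σxᵢ is Gamma(α+n, β+T).
Sum of observations T = 4.42 minutes; n = 7.
Posterior: Gamma(8.82+7, 17.69+4.42) = Gamma(15.82, 22.11).
Var = α/β² = 0.032362.

0.032362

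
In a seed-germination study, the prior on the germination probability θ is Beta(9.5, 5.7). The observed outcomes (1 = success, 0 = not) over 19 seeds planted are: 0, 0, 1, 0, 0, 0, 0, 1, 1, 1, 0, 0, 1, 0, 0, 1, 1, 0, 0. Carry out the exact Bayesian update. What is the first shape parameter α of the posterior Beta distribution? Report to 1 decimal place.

The Beta prior is conjugate to a Binomial/Bernoulli likelihood; the update adds successes to α and failures to β.
Posterior: Beta(α+k, β+n−k) = Beta(9.5+7, 5.7+12) = Beta(16.5, 17.7).
Posterior α = 16.5.

16.5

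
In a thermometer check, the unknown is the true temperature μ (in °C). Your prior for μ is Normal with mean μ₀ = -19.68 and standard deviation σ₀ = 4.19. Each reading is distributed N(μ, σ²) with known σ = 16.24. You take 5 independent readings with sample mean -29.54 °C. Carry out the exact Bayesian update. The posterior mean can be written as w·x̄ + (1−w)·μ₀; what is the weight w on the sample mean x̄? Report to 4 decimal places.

0.2497

For Normal data with known variance σ², a Normal(μ₀, σ₀²) prior on μ is conjugate. Posterior precision = 1/σ₀² + n/σ²; posterior mean is the precision-weighted average of μ₀ and x̄.
σ₀² = 4.19² = 17.5561, σ² = 16.24² = 263.7376. Prior precision 1/σ₀² = 1/17.5561; data precision n/σ² = 5/263.7376.
w = (n/σ²)/(1/σ₀² + n/σ²) = n·σ₀²/(σ² + n·σ₀²) = 5·17.5561/(263.7376 + 5·17.5561) = 87.7805/351.5181 = 0.2497.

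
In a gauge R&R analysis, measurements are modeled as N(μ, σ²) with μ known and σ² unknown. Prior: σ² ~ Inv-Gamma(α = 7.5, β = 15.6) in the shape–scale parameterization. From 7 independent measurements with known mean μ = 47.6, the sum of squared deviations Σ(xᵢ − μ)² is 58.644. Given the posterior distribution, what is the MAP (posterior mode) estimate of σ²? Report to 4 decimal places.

3.7435

With known mean μ and an Inverse-Gamma(α, β) prior on σ², the Normal likelihood is conjugate: posterior is Inv-Gamma(α + n/2, β + Σ(xᵢ−μ)²/2).
Posterior: Inv-Gamma(7.5 + 7/2, 15.6 + 58.644/2) = Inv-Gamma(11.00, 44.9220).
Mode = β/(α+1) = 44.9220/12.00 = 3.7435.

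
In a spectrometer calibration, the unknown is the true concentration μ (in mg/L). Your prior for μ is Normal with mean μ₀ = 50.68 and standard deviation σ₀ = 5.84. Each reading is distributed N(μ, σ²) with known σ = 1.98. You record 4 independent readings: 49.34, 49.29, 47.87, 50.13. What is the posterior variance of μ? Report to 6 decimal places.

For Normal data with known variance σ², a Normal(μ₀, σ₀²) prior on μ is conjugate. Posterior precision = 1/σ₀² + n/σ²; posterior mean is the precision-weighted average of μ₀ and x̄.
σ₀² = 5.84² = 34.1056, σ² = 1.98² = 3.9204; σ² + n·σ₀² = 3.9204 + 4·34.1056 = 140.3428.
Posterior precision = 1/σ₀² + n/σ² = 1/34.1056 + 4/3.9204 = (σ² + n·σ₀²)/(σ₀²σ²) = 140.3428/(34.1056·3.9204); posterior variance σₙ² = σ₀²σ²/(σ² + n·σ₀²) = 34.1056·3.9204/140.3428 = 0.952721.

0.952721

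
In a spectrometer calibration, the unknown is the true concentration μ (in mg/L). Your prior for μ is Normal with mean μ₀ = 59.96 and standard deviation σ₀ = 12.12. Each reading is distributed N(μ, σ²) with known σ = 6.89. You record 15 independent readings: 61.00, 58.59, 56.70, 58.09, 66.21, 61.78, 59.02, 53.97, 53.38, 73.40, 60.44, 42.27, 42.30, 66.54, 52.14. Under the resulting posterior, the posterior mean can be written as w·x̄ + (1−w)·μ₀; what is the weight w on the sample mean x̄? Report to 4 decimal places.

0.9789

For Normal data with known variance σ², a Normal(μ₀, σ₀²) prior on μ is conjugate. Posterior precision = 1/σ₀² + n/σ²; posterior mean is the precision-weighted average of μ₀ and x̄.
σ₀² = 12.12² = 146.8944, σ² = 6.89² = 47.4721. Prior precision 1/σ₀² = 1/146.8944; data precision n/σ² = 15/47.4721.
w = (n/σ²)/(1/σ₀² + n/σ²) = n·σ₀²/(σ² + n·σ₀²) = 15·146.8944/(47.4721 + 15·146.8944) = 2203.416/2250.8881 = 0.9789.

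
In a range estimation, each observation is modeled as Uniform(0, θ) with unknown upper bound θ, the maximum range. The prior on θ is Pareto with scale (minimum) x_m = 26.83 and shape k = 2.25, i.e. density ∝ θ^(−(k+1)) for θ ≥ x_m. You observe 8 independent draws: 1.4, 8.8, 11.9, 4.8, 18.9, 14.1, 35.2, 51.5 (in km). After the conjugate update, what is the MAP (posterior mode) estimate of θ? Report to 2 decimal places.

A Pareto(scale x_m, shape k) prior on the upper bound θ of Uniform(0, θ) is conjugate: posterior is Pareto(max(x_m, max xᵢ), k + n).
Sample maximum = 51.5; prior scale x_m = 26.83 → posterior scale = max = 51.50.
Posterior shape = 2.25 + 8 = 10.25.
The Pareto density is decreasing on [x_m, ∞), so the mode is x_m = 51.50.

51.50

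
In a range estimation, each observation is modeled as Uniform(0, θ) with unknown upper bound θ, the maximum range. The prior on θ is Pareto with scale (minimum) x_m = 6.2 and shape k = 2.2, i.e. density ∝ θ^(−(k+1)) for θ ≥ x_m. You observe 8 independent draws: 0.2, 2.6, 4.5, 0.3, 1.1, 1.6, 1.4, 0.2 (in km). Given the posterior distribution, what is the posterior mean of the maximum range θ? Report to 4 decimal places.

A Pareto(scale x_m, shape k) prior on the upper bound θ of Uniform(0, θ) is conjugate: posterior is Pareto(max(x_m, max xᵢ), k + n).
Sample maximum = 4.5; prior scale x_m = 6.2 → posterior scale = max = 6.2.
Posterior shape = 2.2 + 8 = 10.2.
E[θ|data] = k·x_m/(k−1) = 10.2·6.2/9.2 = 6.8739.

6.8739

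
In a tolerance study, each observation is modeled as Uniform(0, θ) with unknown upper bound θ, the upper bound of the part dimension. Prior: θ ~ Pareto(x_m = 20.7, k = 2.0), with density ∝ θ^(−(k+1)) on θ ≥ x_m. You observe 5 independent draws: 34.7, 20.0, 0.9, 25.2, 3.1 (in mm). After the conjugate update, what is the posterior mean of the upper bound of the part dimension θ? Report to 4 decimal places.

A Pareto(scale x_m, shape k) prior on the upper bound θ of Uniform(0, θ) is conjugate: posterior is Pareto(max(x_m, max xᵢ), k + n).
Sample maximum = 34.7; prior scale x_m = 20.7 → posterior scale = max = 34.7.
Posterior shape = 2.0 + 5 = 7.0.
E[θ|data] = k·x_m/(k−1) = 7.0·34.7/6.0 = 40.4833.

40.4833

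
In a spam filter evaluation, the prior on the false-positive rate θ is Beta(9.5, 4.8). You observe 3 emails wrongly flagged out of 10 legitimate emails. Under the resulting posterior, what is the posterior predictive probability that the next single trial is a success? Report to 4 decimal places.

0.5144

The Beta prior is conjugate to a Binomial/Bernoulli likelihood; the update adds successes to α and failures to β.
Posterior: Beta(α+k, β+n−k) = Beta(9.5+3, 4.8+7) = Beta(12.5, 11.8).
For a single future Bernoulli trial, P(success | data) = α/(α+β) = 0.5144.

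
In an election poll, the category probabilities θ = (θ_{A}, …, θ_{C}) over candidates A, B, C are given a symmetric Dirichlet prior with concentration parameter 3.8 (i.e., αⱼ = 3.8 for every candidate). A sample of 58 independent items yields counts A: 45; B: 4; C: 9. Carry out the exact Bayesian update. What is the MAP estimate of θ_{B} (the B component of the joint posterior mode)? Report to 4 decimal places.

0.1024

The Dirichlet prior is conjugate to the Multinomial likelihood: each posterior αⱼ = prior αⱼ + observed count nⱼ.
Posterior concentration: (48.8, 7.8, 12.8), total = 69.4.
Joint mode component: (α_{B}−1)/(Σα−K) = 6.8/66.4 = 0.1024.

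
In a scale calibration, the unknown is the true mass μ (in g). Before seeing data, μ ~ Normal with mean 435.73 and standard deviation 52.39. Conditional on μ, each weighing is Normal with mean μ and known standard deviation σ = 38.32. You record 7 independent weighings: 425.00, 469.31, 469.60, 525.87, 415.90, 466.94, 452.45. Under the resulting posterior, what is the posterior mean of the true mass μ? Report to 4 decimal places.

For Normal data with known variance σ², a Normal(μ₀, σ₀²) prior on μ is conjugate. Posterior precision = 1/σ₀² + n/σ²; posterior mean is the precision-weighted average of μ₀ and x̄.
Σxᵢ = 425.00 + 469.31 + 469.60 + 525.87 + 415.90 + 466.94 + 452.45 = 3225.07, so n·x̄ = 3225.07.
σ₀² = 52.39² = 2744.7121, σ² = 38.32² = 1468.4224; σ² + n·σ₀² = 1468.4224 + 7·2744.7121 = 20681.4071.
Posterior mean = (μ₀/σ₀² + n·x̄/σ²)/(1/σ₀² + n/σ²) = (σ²·μ₀ + σ₀²·n·x̄)/(σ² + n·σ₀²) = (1468.4224·435.73 + 2744.7121·3225.07)/20681.4071 = 9491724.344699/20681.4071 = 458.9496.

458.9496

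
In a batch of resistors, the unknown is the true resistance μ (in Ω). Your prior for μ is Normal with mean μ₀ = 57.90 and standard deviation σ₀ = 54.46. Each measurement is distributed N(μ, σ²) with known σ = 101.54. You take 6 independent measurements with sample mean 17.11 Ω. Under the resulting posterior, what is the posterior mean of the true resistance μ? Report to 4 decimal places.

32.0735

For Normal data with known variance σ², a Normal(μ₀, σ₀²) prior on μ is conjugate. Posterior precision = 1/σ₀² + n/σ²; posterior mean is the precision-weighted average of μ₀ and x̄.
n·x̄ = 6·17.11 = 102.66.
σ₀² = 54.46² = 2965.8916, σ² = 101.54² = 10310.3716; σ² + n·σ₀² = 10310.3716 + 6·2965.8916 = 28105.7212.
Posterior mean = (μ₀/σ₀² + n·x̄/σ²)/(1/σ₀² + n/σ²) = (σ²·μ₀ + σ₀²·n·x̄)/(σ² + n·σ₀²) = (10310.3716·57.90 + 2965.8916·102.66)/28105.7212 = 901448.947296/28105.7212 = 32.0735.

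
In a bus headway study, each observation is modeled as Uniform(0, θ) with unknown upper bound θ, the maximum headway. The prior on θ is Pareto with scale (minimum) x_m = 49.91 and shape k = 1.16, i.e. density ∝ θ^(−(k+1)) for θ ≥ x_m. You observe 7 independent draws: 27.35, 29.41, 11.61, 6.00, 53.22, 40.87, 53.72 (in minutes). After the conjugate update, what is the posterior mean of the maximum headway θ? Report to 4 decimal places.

A Pareto(scale x_m, shape k) prior on the upper bound θ of Uniform(0, θ) is conjugate: posterior is Pareto(max(x_m, max xᵢ), k + n).
Sample maximum = 53.72; prior scale x_m = 49.91 → posterior scale = max = 53.72.
Posterior shape = 1.16 + 7 = 8.16.
E[θ|data] = k·x_m/(k−1) = 8.16·53.72/7.16 = 61.2228.

61.2228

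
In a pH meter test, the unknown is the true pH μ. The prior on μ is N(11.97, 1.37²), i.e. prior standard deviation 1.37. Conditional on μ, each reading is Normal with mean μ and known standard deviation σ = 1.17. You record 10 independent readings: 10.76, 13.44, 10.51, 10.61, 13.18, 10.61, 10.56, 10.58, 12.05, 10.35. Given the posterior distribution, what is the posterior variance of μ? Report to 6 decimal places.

For Normal data with known variance σ², a Normal(μ₀, σ₀²) prior on μ is conjugate. Posterior precision = 1/σ₀² + n/σ²; posterior mean is the precision-weighted average of μ₀ and x̄.
σ₀² = 1.37² = 1.8769, σ² = 1.17² = 1.3689; σ² + n·σ₀² = 1.3689 + 10·1.8769 = 20.1379.
Posterior precision = 1/σ₀² + n/σ² = 1/1.8769 + 10/1.3689 = (σ² + n·σ₀²)/(σ₀²σ²) = 20.1379/(1.8769·1.3689); posterior variance σₙ² = σ₀²σ²/(σ² + n·σ₀²) = 1.8769·1.3689/20.1379 = 0.127585.

0.127585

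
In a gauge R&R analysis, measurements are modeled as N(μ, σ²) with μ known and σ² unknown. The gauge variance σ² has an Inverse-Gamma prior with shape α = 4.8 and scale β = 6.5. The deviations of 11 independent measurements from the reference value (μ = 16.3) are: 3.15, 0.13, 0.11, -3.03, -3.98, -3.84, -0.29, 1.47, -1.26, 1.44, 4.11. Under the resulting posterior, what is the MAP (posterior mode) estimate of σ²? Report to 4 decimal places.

With known mean μ and an Inverse-Gamma(α, β) prior on σ², the Normal likelihood is conjugate: posterior is Inv-Gamma(α + n/2, β + Σ(xᵢ−μ)²/2).
Σ(xᵢ−μ)² = (3.15)² + (0.13)² + (0.11)² + (-3.03)² + (-3.98)² + (-3.84)² + (-0.29)² + (1.47)² + (-1.26)² + (1.44)² + (4.11)² = 72.5167.
Posterior: Inv-Gamma(4.8 + 11/2, 6.5 + 72.5167/2) = Inv-Gamma(10.30, 42.75835).
Mode = β/(α+1) = 42.75835/11.30 = 3.7839.

3.7839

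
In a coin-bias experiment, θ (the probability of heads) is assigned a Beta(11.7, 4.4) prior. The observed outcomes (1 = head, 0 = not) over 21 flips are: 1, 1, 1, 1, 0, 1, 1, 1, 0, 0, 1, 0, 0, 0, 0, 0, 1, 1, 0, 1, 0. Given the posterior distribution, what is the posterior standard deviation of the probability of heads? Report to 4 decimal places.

0.0790

The Beta prior is conjugate to a Binomial/Bernoulli likelihood; the update adds successes to α and failures to β.
Posterior: Beta(α+k, β+n−k) = Beta(11.7+11, 4.4+10) = Beta(22.7, 14.4).
Var = αβ/((α+β)²(α+β+1)) = 22.7·14.4/(37.1²·38.1) = 0.00623326; SD = √0.00623326 = 0.0790.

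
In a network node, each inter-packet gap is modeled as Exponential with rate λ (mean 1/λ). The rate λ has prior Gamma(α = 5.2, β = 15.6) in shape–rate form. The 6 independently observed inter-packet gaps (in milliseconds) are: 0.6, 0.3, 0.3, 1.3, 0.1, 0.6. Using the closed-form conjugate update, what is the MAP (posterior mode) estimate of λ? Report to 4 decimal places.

With a Gamma(shape α, rate β) prior on the exponential rate λ, the posterior after n observations with total T = Σxᵢ is Gamma(α+n, β+T).
Sum of observations T = 3.2 milliseconds; n = 6.
Posterior: Gamma(5.2+6, 15.6+3.2) = Gamma(11.2, 18.8).
Mode = (α−1)/β = 0.5426.

0.5426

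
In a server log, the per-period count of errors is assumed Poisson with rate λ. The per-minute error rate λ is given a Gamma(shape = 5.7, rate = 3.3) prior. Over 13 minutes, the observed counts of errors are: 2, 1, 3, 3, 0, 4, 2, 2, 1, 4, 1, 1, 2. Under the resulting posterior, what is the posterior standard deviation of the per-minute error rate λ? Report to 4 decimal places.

0.3454

With a Gamma(shape α, rate β) prior, the Poisson likelihood is conjugate: the posterior is Gamma(α + ΣXᵢ, β + n).
Sum of counts S = 26 over n = 13 minutes.
Posterior: Gamma(α+S, β+n) = Gamma(5.7+26, 3.3+13) = Gamma(31.7, 16.3).
SD = √α/β = √31.7/16.3 = 0.3454.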